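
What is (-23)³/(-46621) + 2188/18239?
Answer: 14083507/36970453 ≈ 0.38094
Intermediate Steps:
(-23)³/(-46621) + 2188/18239 = -12167*(-1/46621) + 2188*(1/18239) = 529/2027 + 2188/18239 = 14083507/36970453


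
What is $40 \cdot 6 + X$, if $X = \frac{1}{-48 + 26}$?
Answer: $\frac{5279}{22} \approx 239.95$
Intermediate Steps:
$X = - \frac{1}{22}$ ($X = \frac{1}{-22} = - \frac{1}{22} \approx -0.045455$)
$40 \cdot 6 + X = 40 \cdot 6 - \frac{1}{22} = 240 - \frac{1}{22} = \frac{5279}{22}$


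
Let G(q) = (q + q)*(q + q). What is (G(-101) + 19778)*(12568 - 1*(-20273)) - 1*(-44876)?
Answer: 1989618338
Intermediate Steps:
G(q) = 4*q² (G(q) = (2*q)*(2*q) = 4*q²)
(G(-101) + 19778)*(12568 - 1*(-20273)) - 1*(-44876) = (4*(-101)² + 19778)*(12568 - 1*(-20273)) - 1*(-44876) = (4*10201 + 19778)*(12568 + 20273) + 44876 = (40804 + 19778)*32841 + 44876 = 60582*32841 + 44876 = 1989573462 + 44876 = 1989618338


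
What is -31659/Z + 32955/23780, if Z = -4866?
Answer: 30440335/3857116 ≈ 7.8920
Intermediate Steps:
-31659/Z + 32955/23780 = -31659/(-4866) + 32955/23780 = -31659*(-1/4866) + 32955*(1/23780) = 10553/1622 + 6591/4756 = 30440335/3857116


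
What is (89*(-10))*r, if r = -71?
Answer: 63190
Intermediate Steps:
(89*(-10))*r = (89*(-10))*(-71) = -890*(-71) = 63190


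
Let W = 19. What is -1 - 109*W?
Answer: -2072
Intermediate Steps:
-1 - 109*W = -1 - 109*19 = -1 - 2071 = -2072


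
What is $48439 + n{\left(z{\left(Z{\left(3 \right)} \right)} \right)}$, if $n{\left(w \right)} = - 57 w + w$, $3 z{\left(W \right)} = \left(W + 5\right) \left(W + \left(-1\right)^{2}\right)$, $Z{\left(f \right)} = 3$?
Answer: $\frac{143525}{3} \approx 47842.0$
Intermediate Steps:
$z{\left(W \right)} = \frac{\left(1 + W\right) \left(5 + W\right)}{3}$ ($z{\left(W \right)} = \frac{\left(W + 5\right) \left(W + \left(-1\right)^{2}\right)}{3} = \frac{\left(5 + W\right) \left(W + 1\right)}{3} = \frac{\left(5 + W\right) \left(1 + W\right)}{3} = \frac{\left(1 + W\right) \left(5 + W\right)}{3}$)
$n{\left(w \right)} = - 56 w$
$48439 + n{\left(z{\left(Z{\left(3 \right)} \right)} \right)} = 48439 - 56 \left(\frac{5}{3} + 2 \cdot 3 + \frac{3^{2}}{3}\right) = 48439 - 56 \left(\frac{5}{3} + 6 + \frac{1}{3} \cdot 9\right) = 48439 - 56 \left(\frac{5}{3} + 6 + 3\right) = 48439 - \frac{1792}{3} = \frac{143525}{3}$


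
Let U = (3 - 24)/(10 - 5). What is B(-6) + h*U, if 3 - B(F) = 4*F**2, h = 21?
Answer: -1146/5 ≈ -229.20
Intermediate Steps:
U = -21/5 ≈ -4.2000
B(F) = 3 - 4*F**2
B(-6) + h*U = (3 - 4*(-6)**2) + 21*(-21/5) = (3 - 4*36) - 441/5 = (3 - 144) - 441/5 = -141 - 441/5 = -1146/5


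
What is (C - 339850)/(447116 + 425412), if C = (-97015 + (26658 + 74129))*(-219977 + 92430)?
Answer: -240723567/436264 ≈ -551.78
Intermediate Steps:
C = -481107284 (C = (-97015 + 100787)*(-127547) = 3772*(-127547) = -481107284)
(C - 339850)/(447116 + 425412) = (-481107284 - 339850)/(447116 + 425412) = -481447134/872528 = -481447134*1/872528 = -240723567/436264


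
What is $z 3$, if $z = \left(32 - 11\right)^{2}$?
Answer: $1323$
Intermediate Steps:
$z = 441$ ($z = 21^{2} = 441$)
$z 3 = 441 \cdot 3 = 1323$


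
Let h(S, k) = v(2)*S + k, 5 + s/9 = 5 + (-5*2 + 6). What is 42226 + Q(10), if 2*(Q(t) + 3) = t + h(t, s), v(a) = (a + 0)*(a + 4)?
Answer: 42270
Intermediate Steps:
s = -36 (s = -45 + 9*(5 + (-5*2 + 6)) = -45 + 9*(5 + (-10 + 6)) = -45 + 9*(5 - 4) = -45 + 9*1 = -45 + 9 = -36)
v(a) = a*(4 + a)
h(S, k) = k + 12*S (h(S, k) = (2*(4 + 2))*S + k = (2*6)*S + k = 12*S + k = k + 12*S)
Q(t) = -21 + 13*t/2 (Q(t) = -3 + (t + (-36 + 12*t))/2 = -3 + (-36 + 13*t)/2 = -3 + (-18 + 13*t/2) = -21 + 13*t/2)
42226 + Q(10) = 42226 + (-21 + (13/2)*10) = 42226 + (-21 + 65) = 42226 + 44 = 42270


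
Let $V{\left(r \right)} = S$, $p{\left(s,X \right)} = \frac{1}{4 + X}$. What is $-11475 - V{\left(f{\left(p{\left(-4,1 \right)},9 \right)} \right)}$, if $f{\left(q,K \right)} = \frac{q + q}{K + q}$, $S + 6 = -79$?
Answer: $-11390$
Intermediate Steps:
$S = -85$ ($S = -6 - 79 = -85$)
$f{\left(q,K \right)} = \frac{2 q}{K + q}$
$V{\left(r \right)} = -85$
$-11475 - V{\left(f{\left(p{\left(-4,1 \right)},9 \right)} \right)} = -11475 - -85 = -11475 + 85 = -11390$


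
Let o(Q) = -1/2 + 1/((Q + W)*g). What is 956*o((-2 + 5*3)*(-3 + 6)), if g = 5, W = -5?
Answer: -40152/85 ≈ -472.38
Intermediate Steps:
o(Q) = -½ + 1/(5*(-5 + Q)) (o(Q) = -1/2 + 1/((Q - 5)*5) = -1*½ + (⅕)/(-5 + Q) = -½ + 1/(5*(-5 + Q)))
956*o((-2 + 5*3)*(-3 + 6)) = 956*((27 - 5*(-2 + 5*3)*(-3 + 6))/(10*(-5 + (-2 + 5*3)*(-3 + 6)))) = 956*((27 - 5*(-2 + 15)*3)/(10*(-5 + (-2 + 15)*3))) = 956*((27 - 65*3)/(10*(-5 + 13*3))) = 956*((27 - 5*39)/(10*(-5 + 39))) = 956*((⅒)*(27 - 195)/34) = 956*((⅒)*(1/34)*(-168)) = 956*(-42/85) = -40152/85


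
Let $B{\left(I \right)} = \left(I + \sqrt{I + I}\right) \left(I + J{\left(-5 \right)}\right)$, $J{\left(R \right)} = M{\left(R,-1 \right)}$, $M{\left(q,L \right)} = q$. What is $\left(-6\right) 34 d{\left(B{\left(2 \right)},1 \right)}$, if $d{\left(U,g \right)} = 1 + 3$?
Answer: $-816$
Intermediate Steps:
$J{\left(R \right)} = R$
$B{\left(I \right)} = \left(-5 + I\right) \left(I + \sqrt{2} \sqrt{I}\right)$ ($B{\left(I \right)} = \left(I + \sqrt{I + I}\right) \left(I - 5\right) = \left(I + \sqrt{2 I}\right) \left(-5 + I\right) = \left(I + \sqrt{2} \sqrt{I}\right) \left(-5 + I\right) = \left(-5 + I\right) \left(I + \sqrt{2} \sqrt{I}\right)$)
$d{\left(U,g \right)} = 4$
$\left(-6\right) 34 d{\left(B{\left(2 \right)},1 \right)} = \left(-6\right) 34 \cdot 4 = \left(-204\right) 4 = -816$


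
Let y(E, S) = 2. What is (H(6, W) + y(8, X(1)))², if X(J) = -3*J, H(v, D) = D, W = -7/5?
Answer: 9/25 ≈ 0.36000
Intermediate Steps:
W = -7/5 (W = -7*⅕ = -7/5 ≈ -1.4000)
(H(6, W) + y(8, X(1)))² = (-7/5 + 2)² = (⅗)² = 9/25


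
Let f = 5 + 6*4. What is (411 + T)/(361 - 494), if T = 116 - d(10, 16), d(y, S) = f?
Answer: -498/133 ≈ -3.7444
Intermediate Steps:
f = 29 (f = 5 + 24 = 29)
d(y, S) = 29
T = 87 (T = 116 - 1*29 = 116 - 29 = 87)
(411 + T)/(361 - 494) = (411 + 87)/(361 - 494) = 498/(-133) = 498*(-1/133) = -498/133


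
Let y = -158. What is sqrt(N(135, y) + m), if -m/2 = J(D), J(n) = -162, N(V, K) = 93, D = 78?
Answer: sqrt(417) ≈ 20.421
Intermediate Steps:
m = 324 (m = -2*(-162) = 324)
sqrt(N(135, y) + m) = sqrt(93 + 324) = sqrt(417)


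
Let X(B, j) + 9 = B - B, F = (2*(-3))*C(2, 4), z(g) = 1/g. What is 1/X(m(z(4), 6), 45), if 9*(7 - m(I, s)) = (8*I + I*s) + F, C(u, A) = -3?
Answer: -⅑ ≈ -0.11111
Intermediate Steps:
F = 18 (F = (2*(-3))*(-3) = -6*(-3) = 18)
m(I, s) = 5 - 8*I/9 - I*s/9 (m(I, s) = 7 - ((8*I + I*s) + 18)/9 = 7 - (18 + 8*I + I*s)/9 = 7 + (-2 - 8*I/9 - I*s/9) = 5 - 8*I/9 - I*s/9)
X(B, j) = -9 (X(B, j) = -9 + (B - B) = -9 + 0 = -9)
1/X(m(z(4), 6), 45) = 1/(-9) = -⅑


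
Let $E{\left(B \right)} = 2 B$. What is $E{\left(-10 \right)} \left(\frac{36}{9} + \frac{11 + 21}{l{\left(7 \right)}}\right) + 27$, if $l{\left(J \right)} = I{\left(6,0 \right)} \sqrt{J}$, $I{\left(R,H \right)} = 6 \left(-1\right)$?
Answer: $-53 + \frac{320 \sqrt{7}}{21} \approx -12.684$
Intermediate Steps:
$I{\left(R,H \right)} = -6$
$l{\left(J \right)} = - 6 \sqrt{J}$
$E{\left(-10 \right)} \left(\frac{36}{9} + \frac{11 + 21}{l{\left(7 \right)}}\right) + 27 = 2 \left(-10\right) \left(\frac{36}{9} + \frac{11 + 21}{\left(-6\right) \sqrt{7}}\right) + 27 = - 20 \left(36 \cdot \frac{1}{9} + 32 \left(- \frac{\sqrt{7}}{42}\right)\right) + 27 = - 20 \left(4 - \frac{16 \sqrt{7}}{21}\right) + 27 = \left(-80 + \frac{320 \sqrt{7}}{21}\right) + 27 = -53 + \frac{320 \sqrt{7}}{21}$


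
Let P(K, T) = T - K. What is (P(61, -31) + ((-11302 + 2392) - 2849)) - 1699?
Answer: -13550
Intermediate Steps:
(P(61, -31) + ((-11302 + 2392) - 2849)) - 1699 = ((-31 - 1*61) + ((-11302 + 2392) - 2849)) - 1699 = ((-31 - 61) + (-8910 - 2849)) - 1699 = (-92 - 11759) - 1699 = -11851 - 1699 = -13550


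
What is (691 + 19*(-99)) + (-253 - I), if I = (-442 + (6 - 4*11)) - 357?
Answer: -606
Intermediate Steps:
I = -837 (I = (-442 + (6 - 44)) - 357 = (-442 - 38) - 357 = -480 - 357 = -837)
(691 + 19*(-99)) + (-253 - I) = (691 + 19*(-99)) + (-253 - 1*(-837)) = (691 - 1881) + (-253 + 837) = -1190 + 584 = -606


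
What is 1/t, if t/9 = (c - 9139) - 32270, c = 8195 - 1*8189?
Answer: -1/372627 ≈ -2.6836e-6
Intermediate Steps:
c = 6 (c = 8195 - 8189 = 6)
t = -372627 (t = 9*((6 - 9139) - 32270) = 9*(-9133 - 32270) = 9*(-41403) = -372627)
1/t = 1/(-372627) = -1/372627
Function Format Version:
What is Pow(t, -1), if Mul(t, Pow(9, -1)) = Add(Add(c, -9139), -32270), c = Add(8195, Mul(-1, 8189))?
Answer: Rational(-1, 372627) ≈ -2.6836e-6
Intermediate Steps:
c = 6 (c = Add(8195, -8189) = 6)
t = -372627 (t = Mul(9, Add(Add(6, -9139), -32270)) = Mul(9, Add(-9133, -32270)) = Mul(9, -41403) = -372627)
Pow(t, -1) = Pow(-372627, -1) = Rational(-1, 372627)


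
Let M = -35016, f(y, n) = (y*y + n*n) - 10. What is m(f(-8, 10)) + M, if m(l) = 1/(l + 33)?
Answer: -6547991/187 ≈ -35016.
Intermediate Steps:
f(y, n) = -10 + n**2 + y**2 (f(y, n) = (y**2 + n**2) - 10 = (n**2 + y**2) - 10 = -10 + n**2 + y**2)
m(l) = 1/(33 + l)
m(f(-8, 10)) + M = 1/(33 + (-10 + 10**2 + (-8)**2)) - 35016 = 1/(33 + (-10 + 100 + 64)) - 35016 = 1/(33 + 154) - 35016 = 1/187 - 35016 = -6547991/187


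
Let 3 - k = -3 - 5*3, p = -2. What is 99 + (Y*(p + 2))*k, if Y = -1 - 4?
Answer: 99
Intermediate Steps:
Y = -5
k = 21 (k = 3 - (-3 - 5*3) = 3 - (-3 - 15) = 3 - 1*(-18) = 3 + 18 = 21)
99 + (Y*(p + 2))*k = 99 - 5*(-2 + 2)*21 = 99 - 5*0*21 = 99 + 0*21 = 99 + 0 = 99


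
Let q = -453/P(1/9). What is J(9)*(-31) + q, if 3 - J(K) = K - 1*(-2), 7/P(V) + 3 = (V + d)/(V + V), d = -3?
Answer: 8984/7 ≈ 1283.4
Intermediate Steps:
P(V) = 7/(-3 + (-3 + V)/(2*V)) (P(V) = 7/(-3 + (V - 3)/(V + V)) = 7/(-3 + (-3 + V)/((2*V))) = 7/(-3 + (-3 + V)*(1/(2*V))) = 7/(-3 + (-3 + V)/(2*V)))
q = 7248/7 (q = -453/((-14/(9*(3 + 5/9)))) = -453/((-14*⅑/(3 + 5*(⅑)))) = -453/((-14*⅑/(3 + 5/9))) = -453/((-14*⅑/32/9)) = -453/((-14*⅑*9/32)) = -453/(-7/16) = -453*(-16/7) = 7248/7 ≈ 1035.4)
J(K) = 1 - K (J(K) = 3 - (K - 1*(-2)) = 3 - (K + 2) = 3 - (2 + K) = 3 + (-2 - K) = 1 - K)
J(9)*(-31) + q = (1 - 1*9)*(-31) + 7248/7 = (1 - 9)*(-31) + 7248/7 = -8*(-31) + 7248/7 = 248 + 7248/7 = 8984/7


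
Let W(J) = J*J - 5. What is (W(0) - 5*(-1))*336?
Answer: 0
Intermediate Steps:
W(J) = -5 + J**2 (W(J) = J**2 - 5 = -5 + J**2)
(W(0) - 5*(-1))*336 = ((-5 + 0**2) - 5*(-1))*336 = ((-5 + 0) + 5)*336 = (-5 + 5)*336 = 0*336 = 0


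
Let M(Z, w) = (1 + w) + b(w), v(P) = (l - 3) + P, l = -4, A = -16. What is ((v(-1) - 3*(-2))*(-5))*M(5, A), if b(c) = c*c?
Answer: 2410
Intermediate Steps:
b(c) = c²
v(P) = -7 + P (v(P) = (-4 - 3) + P = -7 + P)
M(Z, w) = 1 + w + w² (M(Z, w) = (1 + w) + w² = 1 + w + w²)
((v(-1) - 3*(-2))*(-5))*M(5, A) = (((-7 - 1) - 3*(-2))*(-5))*(1 - 16 + (-16)²) = ((-8 + 6)*(-5))*(1 - 16 + 256) = -2*(-5)*241 = 10*241 = 2410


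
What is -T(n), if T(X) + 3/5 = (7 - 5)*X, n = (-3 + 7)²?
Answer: -157/5 ≈ -31.400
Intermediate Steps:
n = 16 (n = 4² = 16)
T(X) = -⅗ + 2*X (T(X) = -⅗ + (7 - 5)*X = -⅗ + 2*X)
-T(n) = -(-⅗ + 2*16) = -(-⅗ + 32) = -1*157/5 = -157/5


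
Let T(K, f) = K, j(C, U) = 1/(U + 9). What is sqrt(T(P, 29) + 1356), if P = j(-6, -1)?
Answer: sqrt(21698)/4 ≈ 36.826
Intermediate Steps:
j(C, U) = 1/(9 + U)
P = 1/8 (P = 1/(9 - 1) = 1/8 ≈ 0.12500)
sqrt(T(P, 29) + 1356) = sqrt(1/8 + 1356) = sqrt(10849/8) = sqrt(21698)/4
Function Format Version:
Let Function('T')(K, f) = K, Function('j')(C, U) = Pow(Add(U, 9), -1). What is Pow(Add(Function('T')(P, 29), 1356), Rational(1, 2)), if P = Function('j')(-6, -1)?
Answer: Mul(Rational(1, 4), Pow(21698, Rational(1, 2))) ≈ 36.826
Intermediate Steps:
Function('j')(C, U) = Pow(Add(9, U), -1)
P = Rational(1, 8) (P = Pow(Add(9, -1), -1) = Pow(8, -1) = Rational(1, 8) ≈ 0.12500)
Pow(Add(Function('T')(P, 29), 1356), Rational(1, 2)) = Pow(Add(Rational(1, 8), 1356), Rational(1, 2)) = Pow(Rational(10849, 8), Rational(1, 2)) = Mul(Rational(1, 4), Pow(21698, Rational(1, 2)))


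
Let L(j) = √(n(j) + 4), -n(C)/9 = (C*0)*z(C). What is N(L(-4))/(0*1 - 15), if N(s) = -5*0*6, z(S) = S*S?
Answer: 0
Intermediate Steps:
z(S) = S²
n(C) = 0 (n(C) = -9*C*0*C² = -0*C² = -9*0 = 0)
L(j) = 2 (L(j) = √(0 + 4) = √4 = 2)
N(s) = 0 (N(s) = 0*6 = 0)
N(L(-4))/(0*1 - 15) = 0/(0*1 - 15) = 0/(0 - 15) = 0/(-15) = 0*(-1/15) = 0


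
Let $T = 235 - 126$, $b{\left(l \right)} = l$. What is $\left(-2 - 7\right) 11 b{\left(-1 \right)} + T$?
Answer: $208$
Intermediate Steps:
$T = 109$ ($T = 235 - 126 = 109$)
$\left(-2 - 7\right) 11 b{\left(-1 \right)} + T = \left(-2 - 7\right) 11 \left(-1\right) + 109 = \left(-9\right) 11 \left(-1\right) + 109 = \left(-99\right) \left(-1\right) + 109 = 99 + 109 = 208$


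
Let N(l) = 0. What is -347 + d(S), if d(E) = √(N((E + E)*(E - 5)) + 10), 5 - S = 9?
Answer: -347 + √10 ≈ -343.84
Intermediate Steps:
S = -4 (S = 5 - 1*9 = 5 - 9 = -4)
d(E) = √10 (d(E) = √(0 + 10) = √10)
-347 + d(S) = -347 + √10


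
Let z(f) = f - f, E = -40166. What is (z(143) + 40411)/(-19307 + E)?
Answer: -40411/59473 ≈ -0.67948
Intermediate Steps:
z(f) = 0
(z(143) + 40411)/(-19307 + E) = (0 + 40411)/(-19307 - 40166) = 40411/(-59473) = 40411*(-1/59473) = -40411/59473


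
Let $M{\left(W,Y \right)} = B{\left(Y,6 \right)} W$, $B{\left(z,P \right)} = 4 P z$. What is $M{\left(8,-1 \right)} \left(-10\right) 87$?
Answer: $167040$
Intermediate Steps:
$B{\left(z,P \right)} = 4 P z$
$M{\left(W,Y \right)} = 24 W Y$ ($M{\left(W,Y \right)} = 4 \cdot 6 Y W = 24 Y W = 24 W Y$)
$M{\left(8,-1 \right)} \left(-10\right) 87 = 24 \cdot 8 \left(-1\right) \left(-10\right) 87 = \left(-192\right) \left(-10\right) 87 = 1920 \cdot 87 = 167040$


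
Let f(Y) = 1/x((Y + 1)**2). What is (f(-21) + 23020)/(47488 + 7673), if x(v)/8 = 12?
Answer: 2209921/5295456 ≈ 0.41732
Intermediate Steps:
x(v) = 96 (x(v) = 8*12 = 96)
f(Y) = 1/96
(f(-21) + 23020)/(47488 + 7673) = (1/96 + 23020)/(47488 + 7673) = (2209921/96)/55161 = (2209921/96)*(1/55161) = 2209921/5295456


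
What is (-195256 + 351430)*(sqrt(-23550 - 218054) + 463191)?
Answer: 72338391234 + 5309916*I*sqrt(209) ≈ 7.2338e+10 + 7.6765e+7*I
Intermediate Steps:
(-195256 + 351430)*(sqrt(-23550 - 218054) + 463191) = 156174*(sqrt(-241604) + 463191) = 156174*(34*I*sqrt(209) + 463191) = 156174*(463191 + 34*I*sqrt(209)) = 72338391234 + 5309916*I*sqrt(209)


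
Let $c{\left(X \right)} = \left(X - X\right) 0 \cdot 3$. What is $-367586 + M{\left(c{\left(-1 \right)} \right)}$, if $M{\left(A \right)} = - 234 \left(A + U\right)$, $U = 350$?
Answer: $-449486$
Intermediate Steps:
$c{\left(X \right)} = 0$ ($c{\left(X \right)} = 0 \cdot 0 \cdot 3 = 0 \cdot 3 = 0$)
$M{\left(A \right)} = -81900 - 234 A$ ($M{\left(A \right)} = - 234 \left(A + 350\right) = - 234 \left(350 + A\right) = -81900 - 234 A$)
$-367586 + M{\left(c{\left(-1 \right)} \right)} = -367586 - 81900 = -449486$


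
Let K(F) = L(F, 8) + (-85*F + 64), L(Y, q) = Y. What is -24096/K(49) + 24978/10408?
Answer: 44000253/5271652 ≈ 8.3466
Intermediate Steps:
K(F) = 64 - 84*F (K(F) = F + (-85*F + 64) = F + (64 - 85*F) = 64 - 84*F)
-24096/K(49) + 24978/10408 = -24096/(64 - 84*49) + 24978/10408 = -24096/(64 - 4116) + 24978*(1/10408) = -24096/(-4052) + 12489/5204 = -24096*(-1/4052) + 12489/5204 = 6024/1013 + 12489/5204 = 44000253/5271652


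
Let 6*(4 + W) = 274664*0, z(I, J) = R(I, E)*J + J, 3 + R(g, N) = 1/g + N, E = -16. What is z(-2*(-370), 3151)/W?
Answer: 41968169/2960 ≈ 14178.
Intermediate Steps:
R(g, N) = -3 + N + 1/g (R(g, N) = -3 + (1/g + N) = -3 + (N + 1/g) = -3 + N + 1/g)
z(I, J) = J + J*(-19 + 1/I) (z(I, J) = (-3 - 16 + 1/I)*J + J = (-19 + 1/I)*J + J = J*(-19 + 1/I) + J = J + J*(-19 + 1/I))
W = -4 (W = -4 + (274664*0)/6 = -4 + (⅙)*0 = -4 + 0 = -4)
z(-2*(-370), 3151)/W = (-18*3151 + 3151/((-2*(-370))))/(-4) = (-56718 + 3151/740)*(-¼) = -41968169/740*(-¼) = 41968169/2960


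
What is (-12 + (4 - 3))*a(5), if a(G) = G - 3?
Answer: -22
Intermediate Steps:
a(G) = -3 + G
(-12 + (4 - 3))*a(5) = (-12 + (4 - 3))*(-3 + 5) = (-12 + 1)*2 = -11*2 = -22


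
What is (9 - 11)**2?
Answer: 4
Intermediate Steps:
(9 - 11)**2 = (-2)**2 = 4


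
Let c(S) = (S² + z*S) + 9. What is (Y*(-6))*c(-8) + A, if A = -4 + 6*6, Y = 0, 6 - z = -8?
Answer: 32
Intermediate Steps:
z = 14 (z = 6 - 1*(-8) = 6 + 8 = 14)
c(S) = 9 + S² + 14*S (c(S) = (S² + 14*S) + 9 = 9 + S² + 14*S)
A = 32 (A = -4 + 36 = 32)
(Y*(-6))*c(-8) + A = (0*(-6))*(9 + (-8)² + 14*(-8)) + 32 = 0*(9 + 64 - 112) + 32 = 0*(-39) + 32 = 0 + 32 = 32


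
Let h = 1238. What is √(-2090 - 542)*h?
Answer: 2476*I*√658 ≈ 63513.0*I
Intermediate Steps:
√(-2090 - 542)*h = √(-2090 - 542)*1238 = √(-2632)*1238 = (2*I*√658)*1238 = 2476*I*√658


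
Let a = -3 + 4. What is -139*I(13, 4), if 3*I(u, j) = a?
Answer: -139/3 ≈ -46.333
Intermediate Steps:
a = 1
I(u, j) = 1/3 (I(u, j) = (1/3)*1 = 1/3)
-139*I(13, 4) = -139*1/3 = -139/3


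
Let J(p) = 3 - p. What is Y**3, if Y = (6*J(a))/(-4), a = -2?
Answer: -3375/8 ≈ -421.88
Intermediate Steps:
Y = -15/2 (Y = (6*(3 - 1*(-2)))/(-4) = (6*(3 + 2))*(-1/4) = (6*5)*(-1/4) = 30*(-1/4) = -15/2 ≈ -7.5000)
Y**3 = (-15/2)**3 = -3375/8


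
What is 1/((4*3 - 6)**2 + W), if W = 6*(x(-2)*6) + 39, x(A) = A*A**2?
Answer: -1/213 ≈ -0.0046948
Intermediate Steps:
x(A) = A**3
W = -249 (W = 6*((-2)**3*6) + 39 = 6*(-8*6) + 39 = 6*(-48) + 39 = -288 + 39 = -249)
1/((4*3 - 6)**2 + W) = 1/((4*3 - 6)**2 - 249) = 1/((12 - 6)**2 - 249) = 1/(6**2 - 249) = 1/(36 - 249) = 1/(-213) = -1/213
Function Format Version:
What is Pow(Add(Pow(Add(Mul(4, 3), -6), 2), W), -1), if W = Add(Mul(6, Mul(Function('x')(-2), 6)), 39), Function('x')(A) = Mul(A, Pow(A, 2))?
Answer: Rational(-1, 213) ≈ -0.0046948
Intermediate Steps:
Function('x')(A) = Pow(A, 3)
W = -249 (W = Add(Mul(6, Mul(Pow(-2, 3), 6)), 39) = Add(Mul(6, Mul(-8, 6)), 39) = Add(Mul(6, -48), 39) = Add(-288, 39) = -249)
Pow(Add(Pow(Add(Mul(4, 3), -6), 2), W), -1) = Pow(Add(Pow(Add(Mul(4, 3), -6), 2), -249), -1) = Pow(Add(Pow(Add(12, -6), 2), -249), -1) = Pow(Add(Pow(6, 2), -249), -1) = Pow(Add(36, -249), -1) = Pow(-213, -1) = Rational(-1, 213)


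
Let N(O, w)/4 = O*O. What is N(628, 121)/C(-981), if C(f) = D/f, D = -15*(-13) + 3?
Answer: -85975712/11 ≈ -7.8160e+6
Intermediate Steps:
D = 198 (D = 195 + 3 = 198)
C(f) = 198/f
N(O, w) = 4*O² (N(O, w) = 4*(O*O) = 4*O²)
N(628, 121)/C(-981) = (4*628²)/((198/(-981))) = (4*394384)/((198*(-1/981))) = 1577536/(-22/109) = 1577536*(-109/22) = -85975712/11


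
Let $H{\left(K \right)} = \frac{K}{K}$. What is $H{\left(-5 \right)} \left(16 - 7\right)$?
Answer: $9$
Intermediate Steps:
$H{\left(K \right)} = 1$
$H{\left(-5 \right)} \left(16 - 7\right) = 1 \left(16 - 7\right) = 1 \cdot 9 = 9$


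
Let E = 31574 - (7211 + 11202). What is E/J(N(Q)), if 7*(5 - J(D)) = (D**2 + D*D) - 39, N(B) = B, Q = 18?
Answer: -321/2 ≈ -160.50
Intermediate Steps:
E = 13161 (E = 31574 - 1*18413 = 31574 - 18413 = 13161)
J(D) = 74/7 - 2*D**2/7 (J(D) = 5 - ((D**2 + D*D) - 39)/7 = 5 - ((D**2 + D**2) - 39)/7 = 5 - (2*D**2 - 39)/7 = 5 - (-39 + 2*D**2)/7 = 5 + (39/7 - 2*D**2/7) = 74/7 - 2*D**2/7)
E/J(N(Q)) = 13161/(74/7 - 2/7*18**2) = 13161/(74/7 - 2/7*324) = 13161/(74/7 - 648/7) = 13161/(-82) = 13161*(-1/82) = -321/2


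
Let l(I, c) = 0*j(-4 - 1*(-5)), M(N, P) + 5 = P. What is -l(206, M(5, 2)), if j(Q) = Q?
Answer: 0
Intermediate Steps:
M(N, P) = -5 + P
l(I, c) = 0 (l(I, c) = 0*(-4 - 1*(-5)) = 0*(-4 + 5) = 0*1 = 0)
-l(206, M(5, 2)) = -1*0 = 0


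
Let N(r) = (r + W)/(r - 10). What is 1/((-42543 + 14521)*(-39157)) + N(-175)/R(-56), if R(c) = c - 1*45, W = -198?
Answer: -409277011657/20502255527990 ≈ -0.019963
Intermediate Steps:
R(c) = -45 + c (R(c) = c - 45 = -45 + c)
N(r) = (-198 + r)/(-10 + r) (N(r) = (r - 198)/(r - 10) = (-198 + r)/(-10 + r))
1/((-42543 + 14521)*(-39157)) + N(-175)/R(-56) = 1/((-42543 + 14521)*(-39157)) + ((-198 - 175)/(-10 - 175))/(-45 - 56) = -1/39157/(-28022) + (-373/(-185))/(-101) = -1/28022*(-1/39157) - 1/185*(-373)*(-1/101) = 1/1097257454 + (373/185)*(-1/101) = 1/1097257454 - 373/18685 = -409277011657/20502255527990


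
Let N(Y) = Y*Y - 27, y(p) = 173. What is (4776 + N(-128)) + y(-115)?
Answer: 21306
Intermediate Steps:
N(Y) = -27 + Y² (N(Y) = Y² - 27 = -27 + Y²)
(4776 + N(-128)) + y(-115) = (4776 + (-27 + (-128)²)) + 173 = (4776 + (-27 + 16384)) + 173 = (4776 + 16357) + 173 = 21133 + 173 = 21306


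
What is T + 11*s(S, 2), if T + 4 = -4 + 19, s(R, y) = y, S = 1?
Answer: 33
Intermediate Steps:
T = 11 (T = -4 + (-4 + 19) = -4 + 15 = 11)
T + 11*s(S, 2) = 11 + 11*2 = 11 + 22 = 33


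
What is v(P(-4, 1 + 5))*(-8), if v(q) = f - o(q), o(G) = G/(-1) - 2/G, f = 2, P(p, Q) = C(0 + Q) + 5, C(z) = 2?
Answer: -520/7 ≈ -74.286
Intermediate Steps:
P(p, Q) = 7 (P(p, Q) = 2 + 5 = 7)
o(G) = -G - 2/G (o(G) = G*(-1) - 2/G = -G - 2/G)
v(q) = 2 + q + 2/q (v(q) = 2 - (-q - 2/q) = 2 + (q + 2/q) = 2 + q + 2/q)
v(P(-4, 1 + 5))*(-8) = (2 + 7 + 2/7)*(-8) = (65/7)*(-8) = -520/7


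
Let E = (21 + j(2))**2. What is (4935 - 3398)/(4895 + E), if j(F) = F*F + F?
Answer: 1537/5624 ≈ 0.27329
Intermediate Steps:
j(F) = F + F**2 (j(F) = F**2 + F = F + F**2)
E = 729 (E = (21 + 2*(1 + 2))**2 = (21 + 2*3)**2 = (21 + 6)**2 = 27**2 = 729)
(4935 - 3398)/(4895 + E) = (4935 - 3398)/(4895 + 729) = 1537/5624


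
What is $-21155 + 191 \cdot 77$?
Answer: $-6448$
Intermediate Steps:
$-21155 + 191 \cdot 77 = -21155 + 14707 = -6448$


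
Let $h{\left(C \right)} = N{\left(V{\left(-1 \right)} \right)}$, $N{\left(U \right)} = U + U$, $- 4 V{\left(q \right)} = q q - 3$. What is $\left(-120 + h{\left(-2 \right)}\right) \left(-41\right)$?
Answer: $4879$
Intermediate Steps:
$V{\left(q \right)} = \frac{3}{4} - \frac{q^{2}}{4}$ ($V{\left(q \right)} = - \frac{q q - 3}{4} = - \frac{q^{2} - 3}{4} = - \frac{-3 + q^{2}}{4} = \frac{3}{4} - \frac{q^{2}}{4}$)
$N{\left(U \right)} = 2 U$
$h{\left(C \right)} = 1$ ($h{\left(C \right)} = 2 \left(\frac{3}{4} - \frac{\left(-1\right)^{2}}{4}\right) = 2 \left(\frac{3}{4} - \frac{1}{4}\right) = 2 \cdot \frac{1}{2} = 1$)
$\left(-120 + h{\left(-2 \right)}\right) \left(-41\right) = \left(-120 + 1\right) \left(-41\right) = \left(-119\right) \left(-41\right) = 4879$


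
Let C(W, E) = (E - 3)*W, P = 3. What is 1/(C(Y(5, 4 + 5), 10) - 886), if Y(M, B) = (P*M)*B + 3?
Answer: 1/80 ≈ 0.012500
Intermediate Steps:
Y(M, B) = 3 + 3*B*M (Y(M, B) = (3*M)*B + 3 = 3*B*M + 3 = 3 + 3*B*M)
C(W, E) = W*(-3 + E) (C(W, E) = (-3 + E)*W = W*(-3 + E))
1/(C(Y(5, 4 + 5), 10) - 886) = 1/((3 + 3*(4 + 5)*5)*(-3 + 10) - 886) = 1/((3 + 3*9*5)*7 - 886) = 1/((3 + 135)*7 - 886) = 1/(138*7 - 886) = 1/(966 - 886) = 1/80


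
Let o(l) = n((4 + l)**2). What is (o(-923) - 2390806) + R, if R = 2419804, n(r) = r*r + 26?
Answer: 713283311745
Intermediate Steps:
n(r) = 26 + r**2 (n(r) = r**2 + 26 = 26 + r**2)
o(l) = 26 + (4 + l)**4 (o(l) = 26 + ((4 + l)**2)**2 = 26 + (4 + l)**4)
(o(-923) - 2390806) + R = ((26 + (4 - 923)**4) - 2390806) + 2419804 = ((26 + (-919)**4) - 2390806) + 2419804 = ((26 + 713283282721) - 2390806) + 2419804 = (713283282747 - 2390806) + 2419804 = 713280891941 + 2419804 = 713283311745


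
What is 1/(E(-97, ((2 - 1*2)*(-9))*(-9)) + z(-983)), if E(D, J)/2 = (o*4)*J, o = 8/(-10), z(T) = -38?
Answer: -1/38 ≈ -0.026316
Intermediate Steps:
o = -4/5 (o = 8*(-1/10) = -4/5 ≈ -0.80000)
E(D, J) = -32*J/5 (E(D, J) = 2*((-4/5*4)*J) = 2*(-16*J/5) = -32*J/5)
1/(E(-97, ((2 - 1*2)*(-9))*(-9)) + z(-983)) = 1/(-32*(2 - 1*2)*(-9)*(-9)/5 - 38) = 1/(-32*(2 - 2)*(-9)*(-9)/5 - 38) = 1/(-32*0*(-9)*(-9)/5 - 38) = 1/(-0*(-9) - 38) = 1/(-32/5*0 - 38) = 1/(0 - 38) = 1/(-38) = -1/38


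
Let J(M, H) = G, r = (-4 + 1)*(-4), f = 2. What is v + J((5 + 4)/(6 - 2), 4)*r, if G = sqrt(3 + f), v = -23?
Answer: -23 + 12*sqrt(5) ≈ 3.8328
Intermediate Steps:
G = sqrt(5) (G = sqrt(3 + 2) = sqrt(5) ≈ 2.2361)
r = 12 (r = -3*(-4) = 12)
J(M, H) = sqrt(5)
v + J((5 + 4)/(6 - 2), 4)*r = -23 + sqrt(5)*12 = -23 + 12*sqrt(5)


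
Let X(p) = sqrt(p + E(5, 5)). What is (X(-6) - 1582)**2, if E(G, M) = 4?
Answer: (1582 - I*sqrt(2))**2 ≈ 2.5027e+6 - 4475.0*I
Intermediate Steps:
X(p) = sqrt(4 + p) (X(p) = sqrt(p + 4) = sqrt(4 + p))
(X(-6) - 1582)**2 = (sqrt(4 - 6) - 1582)**2 = (sqrt(-2) - 1582)**2 = (I*sqrt(2) - 1582)**2 = (-1582 + I*sqrt(2))**2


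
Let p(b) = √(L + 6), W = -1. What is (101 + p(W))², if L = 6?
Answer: 10213 + 404*√3 ≈ 10913.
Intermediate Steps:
p(b) = 2*√3 (p(b) = √(6 + 6) = √12 = 2*√3)
(101 + p(W))² = (101 + 2*√3)²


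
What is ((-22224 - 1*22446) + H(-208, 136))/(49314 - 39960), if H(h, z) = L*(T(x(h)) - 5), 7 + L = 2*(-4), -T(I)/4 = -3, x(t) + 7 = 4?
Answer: -14925/3118 ≈ -4.7867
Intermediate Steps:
x(t) = -3 (x(t) = -7 + 4 = -3)
T(I) = 12 (T(I) = -4*(-3) = 12)
L = -15 (L = -7 + 2*(-4) = -7 - 8 = -15)
H(h, z) = -105 (H(h, z) = -15*(12 - 5) = -15*7 = -105)
((-22224 - 1*22446) + H(-208, 136))/(49314 - 39960) = ((-22224 - 1*22446) - 105)/(49314 - 39960) = ((-22224 - 22446) - 105)/9354 = (-44670 - 105)*(1/9354) = -44775*1/9354 = -14925/3118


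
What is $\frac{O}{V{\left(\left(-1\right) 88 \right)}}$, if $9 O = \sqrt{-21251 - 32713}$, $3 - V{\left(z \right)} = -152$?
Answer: $\frac{2 i \sqrt{1499}}{465} \approx 0.16652 i$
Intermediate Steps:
$V{\left(z \right)} = 155$ ($V{\left(z \right)} = 3 - -152 = 3 + 152 = 155$)
$O = \frac{2 i \sqrt{1499}}{3}$ ($O = \frac{\sqrt{-21251 - 32713}}{9} = \frac{\sqrt{-53964}}{9} = \frac{6 i \sqrt{1499}}{9} = \frac{2 i \sqrt{1499}}{3} \approx 25.811 i$)
$\frac{O}{V{\left(\left(-1\right) 88 \right)}} = \frac{\frac{2}{3} i \sqrt{1499}}{155} = \frac{2 i \sqrt{1499}}{3} \cdot \frac{1}{155} = \frac{2 i \sqrt{1499}}{465}$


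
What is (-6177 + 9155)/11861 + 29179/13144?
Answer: 385234951/155900984 ≈ 2.4710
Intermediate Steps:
(-6177 + 9155)/11861 + 29179/13144 = 2978*(1/11861) + 29179*(1/13144) = 2978/11861 + 29179/13144 = 385234951/155900984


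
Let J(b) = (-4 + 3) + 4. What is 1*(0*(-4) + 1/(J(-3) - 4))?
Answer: -1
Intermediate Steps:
J(b) = 3 (J(b) = -1 + 4 = 3)
1*(0*(-4) + 1/(J(-3) - 4)) = 1*(0*(-4) + 1/(3 - 4)) = 1*(0 + 1/(-1)) = 1*(0 - 1) = 1*(-1) = -1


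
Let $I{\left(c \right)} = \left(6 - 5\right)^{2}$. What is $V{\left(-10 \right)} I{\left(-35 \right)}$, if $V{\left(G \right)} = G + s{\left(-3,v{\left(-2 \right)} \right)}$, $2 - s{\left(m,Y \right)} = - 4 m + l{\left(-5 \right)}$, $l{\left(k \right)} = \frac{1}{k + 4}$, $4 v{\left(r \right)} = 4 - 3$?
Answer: $-19$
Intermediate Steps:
$v{\left(r \right)} = \frac{1}{4}$ ($v{\left(r \right)} = \frac{4 - 3}{4} = \frac{1}{4} \cdot 1 = \frac{1}{4}$)
$I{\left(c \right)} = 1$ ($I{\left(c \right)} = 1^{2} = 1$)
$l{\left(k \right)} = \frac{1}{4 + k}$
$s{\left(m,Y \right)} = 3 + 4 m$ ($s{\left(m,Y \right)} = 2 - \left(- 4 m + \frac{1}{4 - 5}\right) = 2 - \left(- 4 m + \frac{1}{-1}\right) = 2 - \left(- 4 m - 1\right) = 2 - \left(-1 - 4 m\right) = 2 + \left(1 + 4 m\right) = 3 + 4 m$)
$V{\left(G \right)} = -9 + G$ ($V{\left(G \right)} = G + \left(3 + 4 \left(-3\right)\right) = G + \left(3 - 12\right) = G - 9 = -9 + G$)
$V{\left(-10 \right)} I{\left(-35 \right)} = \left(-9 - 10\right) 1 = \left(-19\right) 1 = -19$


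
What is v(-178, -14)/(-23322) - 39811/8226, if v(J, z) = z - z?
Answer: -39811/8226 ≈ -4.8397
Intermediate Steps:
v(J, z) = 0
v(-178, -14)/(-23322) - 39811/8226 = 0/(-23322) - 39811/8226 = 0*(-1/23322) - 39811*1/8226 = 0 - 39811/8226 = -39811/8226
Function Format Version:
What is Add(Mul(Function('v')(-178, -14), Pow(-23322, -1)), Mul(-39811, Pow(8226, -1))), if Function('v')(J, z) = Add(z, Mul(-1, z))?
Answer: Rational(-39811, 8226) ≈ -4.8397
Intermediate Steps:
Function('v')(J, z) = 0
Add(Mul(Function('v')(-178, -14), Pow(-23322, -1)), Mul(-39811, Pow(8226, -1))) = Add(Mul(0, Pow(-23322, -1)), Mul(-39811, Pow(8226, -1))) = Add(Mul(0, Rational(-1, 23322)), Mul(-39811, Rational(1, 8226))) = Add(0, Rational(-39811, 8226)) = Rational(-39811, 8226)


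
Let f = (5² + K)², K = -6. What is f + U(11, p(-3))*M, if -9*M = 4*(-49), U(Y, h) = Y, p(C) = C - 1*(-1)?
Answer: 5405/9 ≈ 600.56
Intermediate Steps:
p(C) = 1 + C (p(C) = C + 1 = 1 + C)
M = 196/9 (M = -4*(-49)/9 = -⅑*(-196) = 196/9 ≈ 21.778)
f = 361 (f = (5² - 6)² = (25 - 6)² = 19² = 361)
f + U(11, p(-3))*M = 361 + 11*(196/9) = 361 + 2156/9 = 5405/9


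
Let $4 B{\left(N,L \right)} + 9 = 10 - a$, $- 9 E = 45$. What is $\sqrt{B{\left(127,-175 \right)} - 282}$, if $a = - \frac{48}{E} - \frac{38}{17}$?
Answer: $\frac{i \sqrt{8195785}}{170} \approx 16.84 i$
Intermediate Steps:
$E = -5$ ($E = \left(- \frac{1}{9}\right) 45 = -5$)
$a = \frac{626}{85}$ ($a = - \frac{48}{-5} - \frac{38}{17} = \left(-48\right) \left(- \frac{1}{5}\right) - \frac{38}{17} = \frac{48}{5} - \frac{38}{17} = \frac{626}{85} \approx 7.3647$)
$B{\left(N,L \right)} = - \frac{541}{340}$ ($B{\left(N,L \right)} = - \frac{9}{4} + \frac{10 - \frac{626}{85}}{4} = - \frac{9}{4} + \frac{1}{4} \cdot \frac{224}{85} = - \frac{9}{4} + \frac{56}{85} = - \frac{541}{340}$)
$\sqrt{B{\left(127,-175 \right)} - 282} = \sqrt{- \frac{541}{340} - 282} = \sqrt{- \frac{96421}{340}} = \frac{i \sqrt{8195785}}{170}$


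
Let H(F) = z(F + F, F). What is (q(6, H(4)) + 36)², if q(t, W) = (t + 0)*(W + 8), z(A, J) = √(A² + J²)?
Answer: 9936 + 4032*√5 ≈ 18952.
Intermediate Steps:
H(F) = √5*√(F²) (H(F) = √((F + F)² + F²) = √((2*F)² + F²) = √(4*F² + F²) = √(5*F²) = √5*√(F²))
q(t, W) = t*(8 + W)
(q(6, H(4)) + 36)² = (6*(8 + √5*√(4²)) + 36)² = (6*(8 + √5*√16) + 36)² = (6*(8 + √5*4) + 36)² = (6*(8 + 4*√5) + 36)² = ((48 + 24*√5) + 36)² = (84 + 24*√5)²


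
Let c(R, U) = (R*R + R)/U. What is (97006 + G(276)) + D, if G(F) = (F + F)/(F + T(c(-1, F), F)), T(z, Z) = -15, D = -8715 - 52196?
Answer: 3140449/87 ≈ 36097.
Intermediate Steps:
c(R, U) = (R + R**2)/U (c(R, U) = (R**2 + R)/U = (R + R**2)/U)
D = -60911
G(F) = 2*F/(-15 + F) (G(F) = (F + F)/(F - 15) = (2*F)/(-15 + F) = 2*F/(-15 + F))
(97006 + G(276)) + D = (97006 + 2*276/(-15 + 276)) - 60911 = (97006 + 2*276/261) - 60911 = (97006 + 2*276*(1/261)) - 60911 = (97006 + 184/87) - 60911 = 8439706/87 - 60911 = 3140449/87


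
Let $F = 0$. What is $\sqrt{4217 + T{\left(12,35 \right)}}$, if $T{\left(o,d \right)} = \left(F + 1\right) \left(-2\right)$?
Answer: $\sqrt{4215} \approx 64.923$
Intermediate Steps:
$T{\left(o,d \right)} = -2$ ($T{\left(o,d \right)} = \left(0 + 1\right) \left(-2\right) = 1 \left(-2\right) = -2$)
$\sqrt{4217 + T{\left(12,35 \right)}} = \sqrt{4217 - 2} = \sqrt{4215}$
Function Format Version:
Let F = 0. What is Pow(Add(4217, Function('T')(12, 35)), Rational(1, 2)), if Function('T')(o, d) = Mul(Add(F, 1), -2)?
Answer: Pow(4215, Rational(1, 2)) ≈ 64.923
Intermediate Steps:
Function('T')(o, d) = -2 (Function('T')(o, d) = Mul(Add(0, 1), -2) = Mul(1, -2) = -2)
Pow(Add(4217, Function('T')(12, 35)), Rational(1, 2)) = Pow(Add(4217, -2), Rational(1, 2)) = Pow(4215, Rational(1, 2))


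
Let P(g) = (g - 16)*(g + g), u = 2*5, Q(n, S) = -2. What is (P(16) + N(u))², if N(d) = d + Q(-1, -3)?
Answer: 64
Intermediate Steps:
u = 10
N(d) = -2 + d (N(d) = d - 2 = -2 + d)
P(g) = 2*g*(-16 + g) (P(g) = (-16 + g)*(2*g) = 2*g*(-16 + g))
(P(16) + N(u))² = (2*16*(-16 + 16) + (-2 + 10))² = (2*16*0 + 8)² = (0 + 8)² = 8² = 64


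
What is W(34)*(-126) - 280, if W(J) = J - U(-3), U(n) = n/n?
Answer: -4438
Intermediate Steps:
U(n) = 1
W(J) = -1 + J (W(J) = J - 1*1 = J - 1 = -1 + J)
W(34)*(-126) - 280 = (-1 + 34)*(-126) - 280 = 33*(-126) - 280 = -4158 - 280 = -4438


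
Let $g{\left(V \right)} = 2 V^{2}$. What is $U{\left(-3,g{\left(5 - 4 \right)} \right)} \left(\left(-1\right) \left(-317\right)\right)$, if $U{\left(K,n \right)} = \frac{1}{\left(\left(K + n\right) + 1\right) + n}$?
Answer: $\frac{317}{2} \approx 158.5$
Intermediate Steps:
$U{\left(K,n \right)} = \frac{1}{1 + K + 2 n}$ ($U{\left(K,n \right)} = \frac{1}{\left(1 + K + n\right) + n} = \frac{1}{1 + K + 2 n}$)
$U{\left(-3,g{\left(5 - 4 \right)} \right)} \left(\left(-1\right) \left(-317\right)\right) = \frac{\left(-1\right) \left(-317\right)}{1 - 3 + 2 \cdot 2 \left(5 - 4\right)^{2}} = \frac{1}{1 - 3 + 2 \cdot 2 \cdot 1^{2}} \cdot 317 = \frac{1}{1 - 3 + 2 \cdot 2 \cdot 1} \cdot 317 = \frac{1}{1 - 3 + 2 \cdot 2} \cdot 317 = \frac{1}{1 - 3 + 4} \cdot 317 = \frac{1}{2} \cdot 317 = \frac{317}{2}$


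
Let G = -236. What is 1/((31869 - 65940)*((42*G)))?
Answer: 1/337711752 ≈ 2.9611e-9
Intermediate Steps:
1/((31869 - 65940)*((42*G))) = 1/((31869 - 65940)*((42*(-236)))) = 1/(-34071*(-9912)) = -1/34071*(-1/9912) = 1/337711752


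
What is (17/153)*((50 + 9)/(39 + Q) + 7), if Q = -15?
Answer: 227/216 ≈ 1.0509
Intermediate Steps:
(17/153)*((50 + 9)/(39 + Q) + 7) = (17/153)*((50 + 9)/(39 - 15) + 7) = (17*(1/153))*(59/24 + 7) = (59*(1/24) + 7)/9 = (59/24 + 7)/9 = (⅑)*(227/24) = 227/216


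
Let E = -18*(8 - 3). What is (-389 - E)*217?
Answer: -64883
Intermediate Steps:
E = -90 (E = -18*5 = -90)
(-389 - E)*217 = (-389 - 1*(-90))*217 = (-389 + 90)*217 = -299*217 = -64883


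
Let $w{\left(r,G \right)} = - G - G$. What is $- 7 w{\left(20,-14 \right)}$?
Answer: $-196$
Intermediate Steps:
$w{\left(r,G \right)} = - 2 G$
$- 7 w{\left(20,-14 \right)} = - 7 \left(\left(-2\right) \left(-14\right)\right) = \left(-7\right) 28 = -196$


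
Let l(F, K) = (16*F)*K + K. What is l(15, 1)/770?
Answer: 241/770 ≈ 0.31299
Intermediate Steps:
l(F, K) = K + 16*F*K (l(F, K) = 16*F*K + K = K + 16*F*K)
l(15, 1)/770 = (1*(1 + 16*15))/770 = (1*(1 + 240))*(1/770) = (1*241)*(1/770) = 241*(1/770) = 241/770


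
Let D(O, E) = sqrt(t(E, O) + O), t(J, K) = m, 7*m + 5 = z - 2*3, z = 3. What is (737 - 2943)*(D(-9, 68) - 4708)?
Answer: 10385848 - 2206*I*sqrt(497)/7 ≈ 1.0386e+7 - 7025.6*I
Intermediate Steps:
m = -8/7 (m = -5/7 + (3 - 2*3)/7 = -5/7 + (3 - 6)/7 = -5/7 + (1/7)*(-3) = -5/7 - 3/7 = -8/7 ≈ -1.1429)
t(J, K) = -8/7
D(O, E) = sqrt(-8/7 + O)
(737 - 2943)*(D(-9, 68) - 4708) = (737 - 2943)*(sqrt(-56 + 49*(-9))/7 - 4708) = -2206*(sqrt(-56 - 441)/7 - 4708) = -2206*(sqrt(-497)/7 - 4708) = -2206*((I*sqrt(497))/7 - 4708) = -2206*(I*sqrt(497)/7 - 4708) = -2206*(-4708 + I*sqrt(497)/7) = 10385848 - 2206*I*sqrt(497)/7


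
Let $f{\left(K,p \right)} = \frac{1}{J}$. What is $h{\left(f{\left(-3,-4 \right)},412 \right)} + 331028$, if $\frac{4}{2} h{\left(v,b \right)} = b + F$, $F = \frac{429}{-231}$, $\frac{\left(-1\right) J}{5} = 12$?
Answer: $\frac{4637263}{14} \approx 3.3123 \cdot 10^{5}$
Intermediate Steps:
$J = -60$ ($J = \left(-5\right) 12 = -60$)
$F = - \frac{13}{7}$ ($F = 429 \left(- \frac{1}{231}\right) = - \frac{13}{7} \approx -1.8571$)
$f{\left(K,p \right)} = - \frac{1}{60}$ ($f{\left(K,p \right)} = \frac{1}{-60} = - \frac{1}{60}$)
$h{\left(v,b \right)} = - \frac{13}{14} + \frac{b}{2}$ ($h{\left(v,b \right)} = \frac{b - \frac{13}{7}}{2} = \frac{- \frac{13}{7} + b}{2} = - \frac{13}{14} + \frac{b}{2}$)
$h{\left(f{\left(-3,-4 \right)},412 \right)} + 331028 = \left(- \frac{13}{14} + \frac{1}{2} \cdot 412\right) + 331028 = \left(- \frac{13}{14} + 206\right) + 331028 = \frac{2871}{14} + 331028 = \frac{4637263}{14}$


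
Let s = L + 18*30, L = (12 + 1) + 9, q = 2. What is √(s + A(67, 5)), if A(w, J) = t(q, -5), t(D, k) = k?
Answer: √557 ≈ 23.601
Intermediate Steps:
L = 22 (L = 13 + 9 = 22)
A(w, J) = -5
s = 562 (s = 22 + 18*30 = 22 + 540 = 562)
√(s + A(67, 5)) = √(562 - 5) = √557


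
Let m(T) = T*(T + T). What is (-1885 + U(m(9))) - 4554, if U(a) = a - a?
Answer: -6439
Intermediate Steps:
m(T) = 2*T² (m(T) = T*(2*T) = 2*T²)
U(a) = 0
(-1885 + U(m(9))) - 4554 = (-1885 + 0) - 4554 = -1885 - 4554 = -6439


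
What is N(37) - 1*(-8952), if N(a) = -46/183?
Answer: 1638170/183 ≈ 8951.8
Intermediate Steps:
N(a) = -46/183 (N(a) = -46*1/183 = -46/183)
N(37) - 1*(-8952) = -46/183 - 1*(-8952) = -46/183 + 8952 = 1638170/183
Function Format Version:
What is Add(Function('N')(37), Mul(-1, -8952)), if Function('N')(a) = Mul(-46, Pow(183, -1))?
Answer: Rational(1638170, 183) ≈ 8951.8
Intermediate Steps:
Function('N')(a) = Rational(-46, 183) (Function('N')(a) = Mul(-46, Rational(1, 183)) = Rational(-46, 183))
Add(Function('N')(37), Mul(-1, -8952)) = Add(Rational(-46, 183), Mul(-1, -8952)) = Add(Rational(-46, 183), 8952) = Rational(1638170, 183)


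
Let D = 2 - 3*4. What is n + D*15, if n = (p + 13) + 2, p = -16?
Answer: -151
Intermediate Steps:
D = -10 (D = 2 - 12 = -10)
n = -1 (n = (-16 + 13) + 2 = -3 + 2 = -1)
n + D*15 = -1 - 10*15 = -1 - 150 = -151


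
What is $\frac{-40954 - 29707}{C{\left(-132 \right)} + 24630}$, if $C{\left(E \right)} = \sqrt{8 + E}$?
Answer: $- \frac{870190215}{303318512} + \frac{70661 i \sqrt{31}}{303318512} \approx -2.8689 + 0.0012971 i$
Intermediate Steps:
$\frac{-40954 - 29707}{C{\left(-132 \right)} + 24630} = \frac{-40954 - 29707}{\sqrt{8 - 132} + 24630} = - \frac{70661}{\sqrt{-124} + 24630} = - \frac{70661}{2 i \sqrt{31} + 24630} = - \frac{70661}{24630 + 2 i \sqrt{31}}$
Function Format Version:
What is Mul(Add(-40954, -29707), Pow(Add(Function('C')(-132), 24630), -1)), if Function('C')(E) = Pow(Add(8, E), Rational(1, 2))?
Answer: Add(Rational(-870190215, 303318512), Mul(Rational(70661, 303318512), I, Pow(31, Rational(1, 2)))) ≈ Add(-2.8689, Mul(0.0012971, I))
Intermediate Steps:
Mul(Add(-40954, -29707), Pow(Add(Function('C')(-132), 24630), -1)) = Mul(Add(-40954, -29707), Pow(Add(Pow(Add(8, -132), Rational(1, 2)), 24630), -1)) = Mul(-70661, Pow(Add(Pow(-124, Rational(1, 2)), 24630), -1)) = Mul(-70661, Pow(Add(Mul(2, I, Pow(31, Rational(1, 2))), 24630), -1)) = Mul(-70661, Pow(Add(24630, Mul(2, I, Pow(31, Rational(1, 2)))), -1))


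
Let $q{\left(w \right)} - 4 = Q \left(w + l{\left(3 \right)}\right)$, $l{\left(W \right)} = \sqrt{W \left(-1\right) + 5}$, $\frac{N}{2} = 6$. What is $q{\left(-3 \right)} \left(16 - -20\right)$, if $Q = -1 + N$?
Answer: $-1044 + 396 \sqrt{2} \approx -483.97$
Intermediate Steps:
$N = 12$ ($N = 2 \cdot 6 = 12$)
$l{\left(W \right)} = \sqrt{5 - W}$ ($l{\left(W \right)} = \sqrt{- W + 5} = \sqrt{5 - W}$)
$Q = 11$ ($Q = -1 + 12 = 11$)
$q{\left(w \right)} = 4 + 11 w + 11 \sqrt{2}$ ($q{\left(w \right)} = 4 + 11 \left(w + \sqrt{5 - 3}\right) = 4 + 11 \left(w + \sqrt{2}\right) = 4 + \left(11 w + 11 \sqrt{2}\right) = 4 + 11 w + 11 \sqrt{2}$)
$q{\left(-3 \right)} \left(16 - -20\right) = \left(4 + 11 \left(-3\right) + 11 \sqrt{2}\right) \left(16 - -20\right) = \left(4 - 33 + 11 \sqrt{2}\right) \left(16 + 20\right) = \left(-29 + 11 \sqrt{2}\right) 36 = -1044 + 396 \sqrt{2}$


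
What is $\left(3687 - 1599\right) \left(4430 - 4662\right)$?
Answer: $-484416$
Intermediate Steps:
$\left(3687 - 1599\right) \left(4430 - 4662\right) = 2088 \left(-232\right) = -484416$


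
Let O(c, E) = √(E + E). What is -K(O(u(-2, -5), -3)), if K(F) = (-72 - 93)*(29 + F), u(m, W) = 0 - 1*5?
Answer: 4785 + 165*I*√6 ≈ 4785.0 + 404.17*I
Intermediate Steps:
u(m, W) = -5 (u(m, W) = 0 - 5 = -5)
O(c, E) = √2*√E (O(c, E) = √(2*E) = √2*√E)
K(F) = -4785 - 165*F (K(F) = -165*(29 + F) = -4785 - 165*F)
-K(O(u(-2, -5), -3)) = -(-4785 - 165*√2*√(-3)) = -(-4785 - 165*√2*I*√3) = -(-4785 - 165*I*√6) = 4785 + 165*I*√6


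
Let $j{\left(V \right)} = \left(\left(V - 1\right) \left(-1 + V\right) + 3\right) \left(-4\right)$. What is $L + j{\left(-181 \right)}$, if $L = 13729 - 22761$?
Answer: $-141540$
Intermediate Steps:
$j{\left(V \right)} = -12 - 4 \left(-1 + V\right)^{2}$ ($j{\left(V \right)} = \left(\left(-1 + V\right) \left(-1 + V\right) + 3\right) \left(-4\right) = \left(\left(-1 + V\right)^{2} + 3\right) \left(-4\right) = \left(3 + \left(-1 + V\right)^{2}\right) \left(-4\right) = -12 - 4 \left(-1 + V\right)^{2}$)
$L = -9032$
$L + j{\left(-181 \right)} = -9032 - \left(12 + 4 \left(-1 - 181\right)^{2}\right) = -9032 - \left(12 + 4 \left(-182\right)^{2}\right) = -9032 - 132508 = -141540$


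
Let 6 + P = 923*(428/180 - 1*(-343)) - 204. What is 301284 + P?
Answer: 27893596/45 ≈ 6.1986e+5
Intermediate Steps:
P = 14335816/45 (P = -6 + (923*(428/180 - 1*(-343)) - 204) = -6 + (923*(428*(1/180) + 343) - 204) = -6 + (923*(107/45 + 343) - 204) = -6 + (923*(15542/45) - 204) = -6 + (14345266/45 - 204) = -6 + 14336086/45 = 14335816/45 ≈ 3.1857e+5)
301284 + P = 301284 + 14335816/45 = 27893596/45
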